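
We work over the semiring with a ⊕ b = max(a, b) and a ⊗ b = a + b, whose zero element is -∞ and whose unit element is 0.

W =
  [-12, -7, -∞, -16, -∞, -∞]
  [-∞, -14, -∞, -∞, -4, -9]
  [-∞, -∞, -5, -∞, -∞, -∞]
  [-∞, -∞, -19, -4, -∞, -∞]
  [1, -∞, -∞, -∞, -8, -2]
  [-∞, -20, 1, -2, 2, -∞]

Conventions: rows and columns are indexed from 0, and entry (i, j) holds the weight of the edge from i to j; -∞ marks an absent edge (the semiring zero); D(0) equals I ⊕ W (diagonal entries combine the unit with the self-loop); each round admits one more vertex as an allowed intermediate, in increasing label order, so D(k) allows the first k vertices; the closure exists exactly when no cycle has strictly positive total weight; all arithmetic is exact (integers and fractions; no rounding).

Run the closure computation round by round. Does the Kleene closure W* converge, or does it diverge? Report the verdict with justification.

D(0):
  [0, -7, -∞, -16, -∞, -∞]
  [-∞, 0, -∞, -∞, -4, -9]
  [-∞, -∞, 0, -∞, -∞, -∞]
  [-∞, -∞, -19, 0, -∞, -∞]
  [1, -∞, -∞, -∞, 0, -2]
  [-∞, -20, 1, -2, 2, 0]
D(1):
  [0, -7, -∞, -16, -∞, -∞]
  [-∞, 0, -∞, -∞, -4, -9]
  [-∞, -∞, 0, -∞, -∞, -∞]
  [-∞, -∞, -19, 0, -∞, -∞]
  [1, -6, -∞, -15, 0, -2]
  [-∞, -20, 1, -2, 2, 0]
D(2):
  [0, -7, -∞, -16, -11, -16]
  [-∞, 0, -∞, -∞, -4, -9]
  [-∞, -∞, 0, -∞, -∞, -∞]
  [-∞, -∞, -19, 0, -∞, -∞]
  [1, -6, -∞, -15, 0, -2]
  [-∞, -20, 1, -2, 2, 0]
D(3):
  [0, -7, -∞, -16, -11, -16]
  [-∞, 0, -∞, -∞, -4, -9]
  [-∞, -∞, 0, -∞, -∞, -∞]
  [-∞, -∞, -19, 0, -∞, -∞]
  [1, -6, -∞, -15, 0, -2]
  [-∞, -20, 1, -2, 2, 0]
D(4):
  [0, -7, -35, -16, -11, -16]
  [-∞, 0, -∞, -∞, -4, -9]
  [-∞, -∞, 0, -∞, -∞, -∞]
  [-∞, -∞, -19, 0, -∞, -∞]
  [1, -6, -34, -15, 0, -2]
  [-∞, -20, 1, -2, 2, 0]
D(5):
  [0, -7, -35, -16, -11, -13]
  [-3, 0, -38, -19, -4, -6]
  [-∞, -∞, 0, -∞, -∞, -∞]
  [-∞, -∞, -19, 0, -∞, -∞]
  [1, -6, -34, -15, 0, -2]
  [3, -4, 1, -2, 2, 0]
D(6):
  [0, -7, -12, -15, -11, -13]
  [-3, 0, -5, -8, -4, -6]
  [-∞, -∞, 0, -∞, -∞, -∞]
  [-∞, -∞, -19, 0, -∞, -∞]
  [1, -6, -1, -4, 0, -2]
  [3, -4, 1, -2, 2, 0]
Key observation: every diagonal entry stays at the unit through all rounds, so no improving cycle exists.
Answer: CONVERGES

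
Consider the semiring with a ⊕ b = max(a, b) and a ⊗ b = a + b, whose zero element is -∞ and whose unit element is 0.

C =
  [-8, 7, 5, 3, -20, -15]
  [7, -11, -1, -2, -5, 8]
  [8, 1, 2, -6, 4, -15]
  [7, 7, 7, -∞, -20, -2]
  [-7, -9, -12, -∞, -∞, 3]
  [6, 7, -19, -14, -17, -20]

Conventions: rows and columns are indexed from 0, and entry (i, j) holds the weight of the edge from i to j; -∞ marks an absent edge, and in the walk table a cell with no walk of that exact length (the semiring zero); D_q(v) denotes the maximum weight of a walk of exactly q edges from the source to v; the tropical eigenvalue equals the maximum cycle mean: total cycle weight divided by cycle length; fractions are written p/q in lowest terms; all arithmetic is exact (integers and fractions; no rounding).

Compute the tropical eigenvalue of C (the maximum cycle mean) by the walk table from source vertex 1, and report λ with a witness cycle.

q=0: [-∞, 0, -∞, -∞, -∞, -∞]
q=1: [7, -11, -1, -2, -5, 8]
q=2: [14, 15, 12, 10, 3, -2]
q=3: [22, 21, 19, 17, 16, 23]
q=4: [29, 30, 27, 25, 23, 29]
q=5: [37, 36, 34, 32, 31, 38]
q=6: [44, 45, 42, 40, 38, 44]
Optimal cycle mean attained by: cycle 1->5->1, total 8 + 7, length 2.
Answer: λ = 15/2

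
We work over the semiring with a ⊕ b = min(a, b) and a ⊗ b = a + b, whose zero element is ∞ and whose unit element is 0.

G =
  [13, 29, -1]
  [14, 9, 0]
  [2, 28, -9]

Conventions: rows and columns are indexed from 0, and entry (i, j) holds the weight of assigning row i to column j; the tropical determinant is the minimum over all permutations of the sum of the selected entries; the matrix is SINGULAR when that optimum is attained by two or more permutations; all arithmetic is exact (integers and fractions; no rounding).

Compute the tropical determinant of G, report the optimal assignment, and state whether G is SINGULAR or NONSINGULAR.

σ = (0, 1, 2): 13 + 9 + (-9) = 13
σ = (0, 2, 1): 13 + 0 + 28 = 41
σ = (1, 0, 2): 29 + 14 + (-9) = 34
σ = (1, 2, 0): 29 + 0 + 2 = 31
σ = (2, 0, 1): (-1) + 14 + 28 = 41
σ = (2, 1, 0): (-1) + 9 + 2 = 10
Optimal value attained by: σ = (2, 1, 0).
Answer: det⊕(G) = 10; verdict: NONSINGULAR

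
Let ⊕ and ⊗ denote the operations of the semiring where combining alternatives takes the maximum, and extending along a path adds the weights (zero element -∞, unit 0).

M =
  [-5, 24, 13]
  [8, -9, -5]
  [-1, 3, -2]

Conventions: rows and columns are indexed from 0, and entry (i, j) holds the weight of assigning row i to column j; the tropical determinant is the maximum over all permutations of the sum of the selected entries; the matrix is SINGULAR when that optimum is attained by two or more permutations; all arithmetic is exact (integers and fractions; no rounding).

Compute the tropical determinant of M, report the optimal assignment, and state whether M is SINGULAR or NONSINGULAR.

σ = (0, 1, 2): (-5) + (-9) + (-2) = -16
σ = (0, 2, 1): (-5) + (-5) + 3 = -7
σ = (1, 0, 2): 24 + 8 + (-2) = 30
σ = (1, 2, 0): 24 + (-5) + (-1) = 18
σ = (2, 0, 1): 13 + 8 + 3 = 24
σ = (2, 1, 0): 13 + (-9) + (-1) = 3
Optimal value attained by: σ = (1, 0, 2).
Answer: det⊕(M) = 30; verdict: NONSINGULAR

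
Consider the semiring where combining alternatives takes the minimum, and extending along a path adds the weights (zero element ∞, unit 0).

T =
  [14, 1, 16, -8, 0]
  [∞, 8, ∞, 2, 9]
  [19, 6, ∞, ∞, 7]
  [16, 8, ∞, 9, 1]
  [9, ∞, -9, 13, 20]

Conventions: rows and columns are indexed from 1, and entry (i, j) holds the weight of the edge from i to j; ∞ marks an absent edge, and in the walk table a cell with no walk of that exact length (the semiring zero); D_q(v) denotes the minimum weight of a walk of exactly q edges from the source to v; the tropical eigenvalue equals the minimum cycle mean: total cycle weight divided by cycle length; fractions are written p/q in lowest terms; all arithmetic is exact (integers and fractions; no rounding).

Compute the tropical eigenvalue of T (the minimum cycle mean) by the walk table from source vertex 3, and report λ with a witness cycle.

q=0: [∞, ∞, 0, ∞, ∞]
q=1: [19, 6, ∞, ∞, 7]
q=2: [16, 14, -2, 8, 15]
q=3: [17, 4, 6, 8, 5]
q=4: [14, 12, -4, 6, 9]
q=5: [15, 2, 0, 6, 3]
Optimal cycle mean attained by: cycle 3->5->3, total 7 + (-9), length 2.
Answer: λ = -1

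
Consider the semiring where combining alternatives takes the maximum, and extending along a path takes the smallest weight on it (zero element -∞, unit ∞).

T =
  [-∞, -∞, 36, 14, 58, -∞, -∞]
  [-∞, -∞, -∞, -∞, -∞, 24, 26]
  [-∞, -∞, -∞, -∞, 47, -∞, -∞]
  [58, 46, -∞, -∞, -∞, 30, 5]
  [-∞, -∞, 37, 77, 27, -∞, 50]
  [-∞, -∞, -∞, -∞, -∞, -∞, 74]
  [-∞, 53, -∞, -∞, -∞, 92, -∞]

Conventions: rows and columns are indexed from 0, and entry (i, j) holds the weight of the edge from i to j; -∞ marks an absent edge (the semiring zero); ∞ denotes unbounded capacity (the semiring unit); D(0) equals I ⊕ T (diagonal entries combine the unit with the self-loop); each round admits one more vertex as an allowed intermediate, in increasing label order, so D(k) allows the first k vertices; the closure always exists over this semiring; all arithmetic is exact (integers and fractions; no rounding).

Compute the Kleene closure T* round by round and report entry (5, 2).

D(0):
  [∞, -∞, 36, 14, 58, -∞, -∞]
  [-∞, ∞, -∞, -∞, -∞, 24, 26]
  [-∞, -∞, ∞, -∞, 47, -∞, -∞]
  [58, 46, -∞, ∞, -∞, 30, 5]
  [-∞, -∞, 37, 77, ∞, -∞, 50]
  [-∞, -∞, -∞, -∞, -∞, ∞, 74]
  [-∞, 53, -∞, -∞, -∞, 92, ∞]
D(1):
  [∞, -∞, 36, 14, 58, -∞, -∞]
  [-∞, ∞, -∞, -∞, -∞, 24, 26]
  [-∞, -∞, ∞, -∞, 47, -∞, -∞]
  [58, 46, 36, ∞, 58, 30, 5]
  [-∞, -∞, 37, 77, ∞, -∞, 50]
  [-∞, -∞, -∞, -∞, -∞, ∞, 74]
  [-∞, 53, -∞, -∞, -∞, 92, ∞]
D(2):
  [∞, -∞, 36, 14, 58, -∞, -∞]
  [-∞, ∞, -∞, -∞, -∞, 24, 26]
  [-∞, -∞, ∞, -∞, 47, -∞, -∞]
  [58, 46, 36, ∞, 58, 30, 26]
  [-∞, -∞, 37, 77, ∞, -∞, 50]
  [-∞, -∞, -∞, -∞, -∞, ∞, 74]
  [-∞, 53, -∞, -∞, -∞, 92, ∞]
D(3):
  [∞, -∞, 36, 14, 58, -∞, -∞]
  [-∞, ∞, -∞, -∞, -∞, 24, 26]
  [-∞, -∞, ∞, -∞, 47, -∞, -∞]
  [58, 46, 36, ∞, 58, 30, 26]
  [-∞, -∞, 37, 77, ∞, -∞, 50]
  [-∞, -∞, -∞, -∞, -∞, ∞, 74]
  [-∞, 53, -∞, -∞, -∞, 92, ∞]
D(4):
  [∞, 14, 36, 14, 58, 14, 14]
  [-∞, ∞, -∞, -∞, -∞, 24, 26]
  [-∞, -∞, ∞, -∞, 47, -∞, -∞]
  [58, 46, 36, ∞, 58, 30, 26]
  [58, 46, 37, 77, ∞, 30, 50]
  [-∞, -∞, -∞, -∞, -∞, ∞, 74]
  [-∞, 53, -∞, -∞, -∞, 92, ∞]
D(5):
  [∞, 46, 37, 58, 58, 30, 50]
  [-∞, ∞, -∞, -∞, -∞, 24, 26]
  [47, 46, ∞, 47, 47, 30, 47]
  [58, 46, 37, ∞, 58, 30, 50]
  [58, 46, 37, 77, ∞, 30, 50]
  [-∞, -∞, -∞, -∞, -∞, ∞, 74]
  [-∞, 53, -∞, -∞, -∞, 92, ∞]
D(6):
  [∞, 46, 37, 58, 58, 30, 50]
  [-∞, ∞, -∞, -∞, -∞, 24, 26]
  [47, 46, ∞, 47, 47, 30, 47]
  [58, 46, 37, ∞, 58, 30, 50]
  [58, 46, 37, 77, ∞, 30, 50]
  [-∞, -∞, -∞, -∞, -∞, ∞, 74]
  [-∞, 53, -∞, -∞, -∞, 92, ∞]
D(7):
  [∞, 50, 37, 58, 58, 50, 50]
  [-∞, ∞, -∞, -∞, -∞, 26, 26]
  [47, 47, ∞, 47, 47, 47, 47]
  [58, 50, 37, ∞, 58, 50, 50]
  [58, 50, 37, 77, ∞, 50, 50]
  [-∞, 53, -∞, -∞, -∞, ∞, 74]
  [-∞, 53, -∞, -∞, -∞, 92, ∞]
Answer: T*[5][2] = -∞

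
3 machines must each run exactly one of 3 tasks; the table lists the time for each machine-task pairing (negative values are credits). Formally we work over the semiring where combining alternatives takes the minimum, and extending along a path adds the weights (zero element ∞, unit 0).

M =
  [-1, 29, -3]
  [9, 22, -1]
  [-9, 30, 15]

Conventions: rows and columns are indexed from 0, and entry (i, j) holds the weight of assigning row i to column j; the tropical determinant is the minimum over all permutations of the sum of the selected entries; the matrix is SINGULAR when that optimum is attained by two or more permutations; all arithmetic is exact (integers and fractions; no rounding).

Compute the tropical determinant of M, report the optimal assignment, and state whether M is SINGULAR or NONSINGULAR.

σ = (0, 1, 2): (-1) + 22 + 15 = 36
σ = (0, 2, 1): (-1) + (-1) + 30 = 28
σ = (1, 0, 2): 29 + 9 + 15 = 53
σ = (1, 2, 0): 29 + (-1) + (-9) = 19
σ = (2, 0, 1): (-3) + 9 + 30 = 36
σ = (2, 1, 0): (-3) + 22 + (-9) = 10
Optimal value attained by: σ = (2, 1, 0).
Answer: det⊕(M) = 10; verdict: NONSINGULAR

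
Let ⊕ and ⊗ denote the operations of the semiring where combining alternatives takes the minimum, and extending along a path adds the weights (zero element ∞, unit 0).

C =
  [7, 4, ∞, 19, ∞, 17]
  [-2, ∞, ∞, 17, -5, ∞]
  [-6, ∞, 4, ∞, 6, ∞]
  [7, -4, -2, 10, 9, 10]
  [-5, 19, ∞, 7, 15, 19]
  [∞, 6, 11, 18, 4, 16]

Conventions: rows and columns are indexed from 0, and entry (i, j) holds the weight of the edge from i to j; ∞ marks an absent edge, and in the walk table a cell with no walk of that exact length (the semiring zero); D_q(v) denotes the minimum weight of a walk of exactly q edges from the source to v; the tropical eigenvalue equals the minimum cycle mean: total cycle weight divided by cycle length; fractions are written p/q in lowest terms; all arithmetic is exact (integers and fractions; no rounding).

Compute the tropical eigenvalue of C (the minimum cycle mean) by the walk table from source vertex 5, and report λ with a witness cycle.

q=0: [∞, ∞, ∞, ∞, ∞, 0]
q=1: [∞, 6, 11, 18, 4, 16]
q=2: [-1, 14, 15, 11, 1, 23]
q=3: [-4, 3, 9, 8, 9, 16]
q=4: [1, 0, 6, 15, -2, 13]
q=5: [-7, 5, 10, 5, -5, 17]
q=6: [-10, -3, 3, 2, 0, 10]
Optimal cycle mean attained by: cycle 0->1->4->0, total 4 + (-5) + (-5), length 3.
Answer: λ = -2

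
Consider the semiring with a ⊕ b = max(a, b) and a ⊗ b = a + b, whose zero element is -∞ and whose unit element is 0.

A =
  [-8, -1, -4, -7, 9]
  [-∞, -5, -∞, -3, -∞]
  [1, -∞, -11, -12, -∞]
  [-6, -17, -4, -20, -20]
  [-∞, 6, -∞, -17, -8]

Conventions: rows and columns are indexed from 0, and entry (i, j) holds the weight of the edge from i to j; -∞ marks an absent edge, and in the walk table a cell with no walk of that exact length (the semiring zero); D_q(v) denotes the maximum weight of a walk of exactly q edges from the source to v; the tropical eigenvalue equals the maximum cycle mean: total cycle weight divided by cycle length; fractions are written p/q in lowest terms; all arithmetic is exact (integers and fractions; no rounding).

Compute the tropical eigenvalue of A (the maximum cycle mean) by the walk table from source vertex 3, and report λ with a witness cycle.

q=0: [-∞, -∞, -∞, 0, -∞]
q=1: [-6, -17, -4, -20, -20]
q=2: [-3, -7, -10, -13, 3]
q=3: [-9, 9, -7, -10, 6]
q=4: [-6, 12, -13, 6, 0]
q=5: [0, 7, 2, 9, 3]
Optimal cycle mean attained by: cycle 0->4->1->3->2->0, total 9 + 6 + (-3) + (-4) + 1, length 5.
Answer: λ = 9/5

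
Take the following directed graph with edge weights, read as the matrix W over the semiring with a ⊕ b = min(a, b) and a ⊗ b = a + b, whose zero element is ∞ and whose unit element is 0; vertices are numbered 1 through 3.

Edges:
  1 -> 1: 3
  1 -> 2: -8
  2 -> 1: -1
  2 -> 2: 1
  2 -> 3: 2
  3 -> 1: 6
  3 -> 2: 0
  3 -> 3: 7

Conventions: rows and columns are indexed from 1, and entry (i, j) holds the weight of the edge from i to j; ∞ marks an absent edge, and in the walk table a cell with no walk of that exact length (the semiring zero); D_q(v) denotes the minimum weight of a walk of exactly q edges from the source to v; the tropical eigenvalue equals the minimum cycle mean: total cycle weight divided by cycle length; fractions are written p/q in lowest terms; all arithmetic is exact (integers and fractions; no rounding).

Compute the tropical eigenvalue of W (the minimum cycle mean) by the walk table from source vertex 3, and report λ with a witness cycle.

q=0: [∞, ∞, 0]
q=1: [6, 0, 7]
q=2: [-1, -2, 2]
q=3: [-3, -9, 0]
Optimal cycle mean attained by: cycle 1->2->1, total (-8) + (-1), length 2.
Answer: λ = -9/2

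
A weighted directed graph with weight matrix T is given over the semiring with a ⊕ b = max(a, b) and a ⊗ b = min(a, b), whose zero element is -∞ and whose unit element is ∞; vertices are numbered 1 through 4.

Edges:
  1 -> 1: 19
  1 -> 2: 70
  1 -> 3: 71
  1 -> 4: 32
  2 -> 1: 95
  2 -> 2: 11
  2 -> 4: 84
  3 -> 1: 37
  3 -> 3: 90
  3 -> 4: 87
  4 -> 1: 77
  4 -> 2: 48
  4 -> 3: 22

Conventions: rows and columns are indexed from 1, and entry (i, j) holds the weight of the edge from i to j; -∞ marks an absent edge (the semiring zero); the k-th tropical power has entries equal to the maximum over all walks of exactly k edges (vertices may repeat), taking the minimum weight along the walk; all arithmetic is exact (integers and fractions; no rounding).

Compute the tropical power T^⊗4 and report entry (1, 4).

T^⊗2:
  [70, 32, 71, 71]
  [77, 70, 71, 32]
  [77, 48, 90, 87]
  [48, 70, 71, 48]
T^⊗3:
  [71, 70, 71, 71]
  [70, 70, 71, 71]
  [77, 70, 90, 87]
  [70, 48, 71, 71]
T^⊗4:
  [71, 70, 71, 71]
  [71, 70, 71, 71]
  [77, 70, 90, 87]
  [71, 70, 71, 71]
Key observation: the optimum is the walk 1->3->3->3->4, with weight 71 min 90 min 90 min 87 = 71.
Optimal value attained by: walk 1->3->3->3->4.
Answer: (T^⊗4)[1][4] = 71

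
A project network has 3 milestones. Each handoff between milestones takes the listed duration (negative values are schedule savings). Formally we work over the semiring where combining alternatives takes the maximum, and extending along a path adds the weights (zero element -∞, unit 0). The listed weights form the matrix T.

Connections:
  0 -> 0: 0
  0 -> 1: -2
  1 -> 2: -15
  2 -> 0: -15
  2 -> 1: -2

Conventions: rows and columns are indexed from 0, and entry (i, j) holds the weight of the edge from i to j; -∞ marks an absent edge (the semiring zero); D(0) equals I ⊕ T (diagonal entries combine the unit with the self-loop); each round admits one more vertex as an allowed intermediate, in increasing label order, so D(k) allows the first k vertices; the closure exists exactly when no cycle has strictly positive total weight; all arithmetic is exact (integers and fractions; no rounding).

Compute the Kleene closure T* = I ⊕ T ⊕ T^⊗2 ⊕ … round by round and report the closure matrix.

D(0):
  [0, -2, -∞]
  [-∞, 0, -15]
  [-15, -2, 0]
D(1):
  [0, -2, -∞]
  [-∞, 0, -15]
  [-15, -2, 0]
D(2):
  [0, -2, -17]
  [-∞, 0, -15]
  [-15, -2, 0]
D(3):
  [0, -2, -17]
  [-30, 0, -15]
  [-15, -2, 0]
Answer: T* = [[0, -2, -17], [-30, 0, -15], [-15, -2, 0]]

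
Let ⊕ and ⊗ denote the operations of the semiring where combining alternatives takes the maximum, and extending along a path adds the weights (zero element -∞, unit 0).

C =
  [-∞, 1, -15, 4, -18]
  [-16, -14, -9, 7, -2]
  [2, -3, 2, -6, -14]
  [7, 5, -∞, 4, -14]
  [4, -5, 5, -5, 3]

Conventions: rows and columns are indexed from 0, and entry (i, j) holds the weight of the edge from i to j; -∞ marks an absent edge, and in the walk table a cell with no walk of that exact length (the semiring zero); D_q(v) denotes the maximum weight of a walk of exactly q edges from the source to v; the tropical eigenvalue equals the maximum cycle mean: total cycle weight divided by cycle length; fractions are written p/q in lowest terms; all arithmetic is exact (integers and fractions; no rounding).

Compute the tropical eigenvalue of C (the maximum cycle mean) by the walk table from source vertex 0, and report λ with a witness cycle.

q=0: [0, -∞, -∞, -∞, -∞]
q=1: [-∞, 1, -15, 4, -18]
q=2: [11, 9, -8, 8, -1]
q=3: [15, 13, 4, 16, 7]
q=4: [23, 21, 12, 20, 11]
q=5: [27, 25, 16, 28, 19]
Optimal cycle mean attained by: cycle 1->3->1, total 7 + 5, length 2.
Answer: λ = 6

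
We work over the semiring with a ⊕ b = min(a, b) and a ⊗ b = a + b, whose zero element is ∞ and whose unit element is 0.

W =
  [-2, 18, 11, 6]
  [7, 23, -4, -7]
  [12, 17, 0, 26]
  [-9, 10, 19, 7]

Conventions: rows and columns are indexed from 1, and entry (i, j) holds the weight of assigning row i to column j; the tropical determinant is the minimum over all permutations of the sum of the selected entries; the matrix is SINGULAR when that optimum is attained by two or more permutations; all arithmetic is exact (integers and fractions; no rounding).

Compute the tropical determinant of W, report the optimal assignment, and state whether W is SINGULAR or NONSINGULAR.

σ = (1, 2, 3, 4): (-2) + 23 + 0 + 7 = 28
σ = (1, 2, 4, 3): (-2) + 23 + 26 + 19 = 66
σ = (1, 3, 2, 4): (-2) + (-4) + 17 + 7 = 18
σ = (1, 3, 4, 2): (-2) + (-4) + 26 + 10 = 30
σ = (1, 4, 2, 3): (-2) + (-7) + 17 + 19 = 27
σ = (1, 4, 3, 2): (-2) + (-7) + 0 + 10 = 1
σ = (2, 1, 3, 4): 18 + 7 + 0 + 7 = 32
σ = (2, 1, 4, 3): 18 + 7 + 26 + 19 = 70
σ = (2, 3, 1, 4): 18 + (-4) + 12 + 7 = 33
σ = (2, 3, 4, 1): 18 + (-4) + 26 + (-9) = 31
σ = (2, 4, 1, 3): 18 + (-7) + 12 + 19 = 42
σ = (2, 4, 3, 1): 18 + (-7) + 0 + (-9) = 2
σ = (3, 1, 2, 4): 11 + 7 + 17 + 7 = 42
σ = (3, 1, 4, 2): 11 + 7 + 26 + 10 = 54
σ = (3, 2, 1, 4): 11 + 23 + 12 + 7 = 53
σ = (3, 2, 4, 1): 11 + 23 + 26 + (-9) = 51
σ = (3, 4, 1, 2): 11 + (-7) + 12 + 10 = 26
σ = (3, 4, 2, 1): 11 + (-7) + 17 + (-9) = 12
σ = (4, 1, 2, 3): 6 + 7 + 17 + 19 = 49
σ = (4, 1, 3, 2): 6 + 7 + 0 + 10 = 23
σ = (4, 2, 1, 3): 6 + 23 + 12 + 19 = 60
σ = (4, 2, 3, 1): 6 + 23 + 0 + (-9) = 20
σ = (4, 3, 1, 2): 6 + (-4) + 12 + 10 = 24
σ = (4, 3, 2, 1): 6 + (-4) + 17 + (-9) = 10
Optimal value attained by: σ = (1, 4, 3, 2).
Answer: det⊕(W) = 1; verdict: NONSINGULAR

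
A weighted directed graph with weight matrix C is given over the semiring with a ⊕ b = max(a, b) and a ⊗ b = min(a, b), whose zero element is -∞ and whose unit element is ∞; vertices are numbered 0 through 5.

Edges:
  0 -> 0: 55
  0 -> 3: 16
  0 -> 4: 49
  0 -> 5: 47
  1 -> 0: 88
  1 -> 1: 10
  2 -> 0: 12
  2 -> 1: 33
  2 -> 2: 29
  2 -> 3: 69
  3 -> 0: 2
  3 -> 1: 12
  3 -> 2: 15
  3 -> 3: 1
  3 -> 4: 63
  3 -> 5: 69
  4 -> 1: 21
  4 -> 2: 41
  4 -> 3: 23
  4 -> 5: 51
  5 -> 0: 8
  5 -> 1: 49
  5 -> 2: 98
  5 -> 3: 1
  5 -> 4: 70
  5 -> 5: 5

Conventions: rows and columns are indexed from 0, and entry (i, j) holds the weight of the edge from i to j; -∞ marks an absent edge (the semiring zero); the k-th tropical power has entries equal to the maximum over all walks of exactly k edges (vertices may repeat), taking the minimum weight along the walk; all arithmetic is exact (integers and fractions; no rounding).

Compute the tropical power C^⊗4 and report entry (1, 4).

C^⊗2:
  [55, 47, 47, 23, 49, 49]
  [55, 10, -∞, 16, 49, 47]
  [33, 29, 29, 29, 63, 69]
  [12, 49, 69, 23, 69, 51]
  [21, 49, 51, 41, 51, 23]
  [49, 33, 41, 69, 8, 51]
C^⊗3:
  [55, 49, 49, 47, 49, 49]
  [55, 47, 47, 23, 49, 49]
  [33, 49, 69, 29, 69, 51]
  [49, 49, 51, 69, 51, 51]
  [49, 33, 41, 51, 41, 51]
  [49, 49, 51, 41, 63, 69]
C^⊗4:
  [55, 49, 49, 49, 49, 49]
  [55, 49, 49, 47, 49, 49]
  [49, 49, 51, 69, 51, 51]
  [49, 49, 51, 51, 63, 69]
  [49, 49, 51, 41, 51, 51]
  [49, 49, 69, 51, 69, 51]
Key observation: the optimum is the walk 1->0->0->0->4, with weight 88 min 55 min 55 min 49 = 49.
Optimal value attained by: walk 1->0->0->0->4.
Answer: (C^⊗4)[1][4] = 49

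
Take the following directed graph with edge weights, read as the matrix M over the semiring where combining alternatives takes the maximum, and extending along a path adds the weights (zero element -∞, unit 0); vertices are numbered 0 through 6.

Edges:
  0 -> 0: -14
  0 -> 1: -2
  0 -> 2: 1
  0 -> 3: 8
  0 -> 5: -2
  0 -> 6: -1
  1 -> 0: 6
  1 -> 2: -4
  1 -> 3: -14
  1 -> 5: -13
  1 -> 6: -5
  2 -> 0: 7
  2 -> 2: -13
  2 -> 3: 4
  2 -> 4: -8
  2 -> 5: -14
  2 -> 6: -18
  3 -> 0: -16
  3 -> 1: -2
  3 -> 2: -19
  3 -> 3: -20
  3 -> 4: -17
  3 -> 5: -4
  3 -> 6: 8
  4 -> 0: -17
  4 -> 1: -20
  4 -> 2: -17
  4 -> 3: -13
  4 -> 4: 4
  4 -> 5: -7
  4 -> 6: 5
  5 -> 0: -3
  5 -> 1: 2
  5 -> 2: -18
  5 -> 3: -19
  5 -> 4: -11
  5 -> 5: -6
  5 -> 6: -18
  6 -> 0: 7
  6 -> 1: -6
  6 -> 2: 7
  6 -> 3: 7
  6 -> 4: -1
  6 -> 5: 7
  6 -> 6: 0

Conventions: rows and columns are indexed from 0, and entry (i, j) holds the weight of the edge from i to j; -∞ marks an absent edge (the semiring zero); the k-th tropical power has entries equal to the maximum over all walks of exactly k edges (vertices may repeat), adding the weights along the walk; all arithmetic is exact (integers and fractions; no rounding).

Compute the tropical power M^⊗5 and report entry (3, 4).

M^⊗2:
  [8, 6, 6, 6, -2, 6, 16]
  [3, 4, 7, 14, -6, 4, 5]
  [-6, 5, 8, 15, -4, 5, 12]
  [15, 2, 15, 15, 7, 15, 8]
  [12, -1, 12, 12, 8, 12, 9]
  [8, -4, -2, 5, -7, -5, -3]
  [14, 9, 8, 15, 3, 7, 15]
M^⊗3:
  [23, 10, 23, 23, 15, 23, 16]
  [14, 12, 12, 12, 4, 12, 22]
  [19, 13, 19, 19, 11, 19, 23]
  [22, 17, 16, 23, 11, 15, 23]
  [19, 14, 16, 20, 12, 16, 20]
  [5, 6, 9, 16, -3, 6, 13]
  [22, 13, 22, 22, 14, 22, 23]
M^⊗4:
  [30, 25, 24, 31, 19, 23, 31]
  [29, 16, 29, 29, 21, 29, 22]
  [30, 21, 30, 30, 22, 30, 27]
  [30, 21, 30, 30, 22, 30, 31]
  [27, 18, 27, 27, 19, 27, 28]
  [20, 14, 20, 20, 12, 20, 24]
  [30, 24, 30, 30, 22, 30, 30]
M^⊗5:
  [38, 29, 38, 38, 30, 38, 39]
  [36, 31, 30, 37, 25, 29, 37]
  [37, 32, 34, 38, 26, 34, 38]
  [38, 32, 38, 38, 30, 38, 38]
  [35, 29, 35, 35, 27, 35, 35]
  [31, 22, 31, 31, 23, 31, 28]
  [37, 32, 37, 38, 29, 37, 38]
Key observation: the optimum is the walk 3->6->0->3->6->4, with weight 8 + 7 + 8 + 8 + (-1) = 30.
Optimal value attained by: walk 3->6->0->3->6->4.
Answer: (M^⊗5)[3][4] = 30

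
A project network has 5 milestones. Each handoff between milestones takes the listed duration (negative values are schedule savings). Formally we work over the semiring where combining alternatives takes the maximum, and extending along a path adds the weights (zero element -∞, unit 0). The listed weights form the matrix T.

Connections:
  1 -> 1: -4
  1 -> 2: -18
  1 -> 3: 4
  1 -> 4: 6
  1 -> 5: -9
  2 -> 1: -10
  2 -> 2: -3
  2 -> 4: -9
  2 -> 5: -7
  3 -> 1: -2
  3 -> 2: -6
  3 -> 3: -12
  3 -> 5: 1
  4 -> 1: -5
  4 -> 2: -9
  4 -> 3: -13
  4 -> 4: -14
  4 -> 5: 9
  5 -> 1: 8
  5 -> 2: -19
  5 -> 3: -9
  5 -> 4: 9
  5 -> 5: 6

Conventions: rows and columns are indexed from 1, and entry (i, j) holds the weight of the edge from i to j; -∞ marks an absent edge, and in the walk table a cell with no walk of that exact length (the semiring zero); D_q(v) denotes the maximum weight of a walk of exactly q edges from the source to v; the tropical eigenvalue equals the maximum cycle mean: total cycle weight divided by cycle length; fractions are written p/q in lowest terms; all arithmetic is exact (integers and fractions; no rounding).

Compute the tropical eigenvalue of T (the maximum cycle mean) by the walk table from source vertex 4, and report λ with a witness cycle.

q=0: [-∞, -∞, -∞, 0, -∞]
q=1: [-5, -9, -13, -14, 9]
q=2: [17, -10, 0, 18, 15]
q=3: [23, 9, 21, 24, 27]
q=4: [35, 15, 27, 36, 33]
q=5: [41, 27, 39, 42, 45]
Optimal cycle mean attained by: cycle 4->5->4, total 9 + 9, length 2.
Answer: λ = 9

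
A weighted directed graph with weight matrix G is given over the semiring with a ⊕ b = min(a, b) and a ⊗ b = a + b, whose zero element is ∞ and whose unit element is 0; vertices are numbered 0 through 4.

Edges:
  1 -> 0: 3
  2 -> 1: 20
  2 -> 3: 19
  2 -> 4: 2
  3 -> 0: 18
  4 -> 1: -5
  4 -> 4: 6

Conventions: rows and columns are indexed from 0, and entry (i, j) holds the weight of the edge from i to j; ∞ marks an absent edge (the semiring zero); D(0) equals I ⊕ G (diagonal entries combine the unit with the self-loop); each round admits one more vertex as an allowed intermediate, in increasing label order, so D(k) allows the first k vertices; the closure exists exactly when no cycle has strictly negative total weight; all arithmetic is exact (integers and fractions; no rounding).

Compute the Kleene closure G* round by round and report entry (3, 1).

D(0):
  [0, ∞, ∞, ∞, ∞]
  [3, 0, ∞, ∞, ∞]
  [∞, 20, 0, 19, 2]
  [18, ∞, ∞, 0, ∞]
  [∞, -5, ∞, ∞, 0]
D(1):
  [0, ∞, ∞, ∞, ∞]
  [3, 0, ∞, ∞, ∞]
  [∞, 20, 0, 19, 2]
  [18, ∞, ∞, 0, ∞]
  [∞, -5, ∞, ∞, 0]
D(2):
  [0, ∞, ∞, ∞, ∞]
  [3, 0, ∞, ∞, ∞]
  [23, 20, 0, 19, 2]
  [18, ∞, ∞, 0, ∞]
  [-2, -5, ∞, ∞, 0]
D(3):
  [0, ∞, ∞, ∞, ∞]
  [3, 0, ∞, ∞, ∞]
  [23, 20, 0, 19, 2]
  [18, ∞, ∞, 0, ∞]
  [-2, -5, ∞, ∞, 0]
D(4):
  [0, ∞, ∞, ∞, ∞]
  [3, 0, ∞, ∞, ∞]
  [23, 20, 0, 19, 2]
  [18, ∞, ∞, 0, ∞]
  [-2, -5, ∞, ∞, 0]
D(5):
  [0, ∞, ∞, ∞, ∞]
  [3, 0, ∞, ∞, ∞]
  [0, -3, 0, 19, 2]
  [18, ∞, ∞, 0, ∞]
  [-2, -5, ∞, ∞, 0]
Answer: G*[3][1] = ∞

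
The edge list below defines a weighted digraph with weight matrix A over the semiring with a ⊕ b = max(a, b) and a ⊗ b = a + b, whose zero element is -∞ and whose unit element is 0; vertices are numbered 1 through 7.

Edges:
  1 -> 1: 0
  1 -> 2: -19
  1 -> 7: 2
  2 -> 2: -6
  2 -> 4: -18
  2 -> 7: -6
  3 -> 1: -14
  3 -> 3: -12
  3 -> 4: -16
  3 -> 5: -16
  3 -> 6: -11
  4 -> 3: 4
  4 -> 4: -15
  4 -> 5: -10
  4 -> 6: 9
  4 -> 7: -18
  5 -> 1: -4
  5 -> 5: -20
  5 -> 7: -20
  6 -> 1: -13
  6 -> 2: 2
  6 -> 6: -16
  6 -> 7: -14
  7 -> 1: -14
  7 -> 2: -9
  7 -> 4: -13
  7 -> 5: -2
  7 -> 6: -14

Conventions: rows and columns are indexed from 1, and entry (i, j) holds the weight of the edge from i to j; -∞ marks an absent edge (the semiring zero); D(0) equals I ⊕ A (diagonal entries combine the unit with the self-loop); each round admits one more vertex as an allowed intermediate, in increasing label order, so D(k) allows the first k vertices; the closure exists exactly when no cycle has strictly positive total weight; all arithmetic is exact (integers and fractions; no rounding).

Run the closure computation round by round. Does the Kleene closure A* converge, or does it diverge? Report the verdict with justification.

D(0):
  [0, -19, -∞, -∞, -∞, -∞, 2]
  [-∞, 0, -∞, -18, -∞, -∞, -6]
  [-14, -∞, 0, -16, -16, -11, -∞]
  [-∞, -∞, 4, 0, -10, 9, -18]
  [-4, -∞, -∞, -∞, 0, -∞, -20]
  [-13, 2, -∞, -∞, -∞, 0, -14]
  [-14, -9, -∞, -13, -2, -14, 0]
D(1):
  [0, -19, -∞, -∞, -∞, -∞, 2]
  [-∞, 0, -∞, -18, -∞, -∞, -6]
  [-14, -33, 0, -16, -16, -11, -12]
  [-∞, -∞, 4, 0, -10, 9, -18]
  [-4, -23, -∞, -∞, 0, -∞, -2]
  [-13, 2, -∞, -∞, -∞, 0, -11]
  [-14, -9, -∞, -13, -2, -14, 0]
D(2):
  [0, -19, -∞, -37, -∞, -∞, 2]
  [-∞, 0, -∞, -18, -∞, -∞, -6]
  [-14, -33, 0, -16, -16, -11, -12]
  [-∞, -∞, 4, 0, -10, 9, -18]
  [-4, -23, -∞, -41, 0, -∞, -2]
  [-13, 2, -∞, -16, -∞, 0, -4]
  [-14, -9, -∞, -13, -2, -14, 0]
D(3):
  [0, -19, -∞, -37, -∞, -∞, 2]
  [-∞, 0, -∞, -18, -∞, -∞, -6]
  [-14, -33, 0, -16, -16, -11, -12]
  [-10, -29, 4, 0, -10, 9, -8]
  [-4, -23, -∞, -41, 0, -∞, -2]
  [-13, 2, -∞, -16, -∞, 0, -4]
  [-14, -9, -∞, -13, -2, -14, 0]
D(4):
  [0, -19, -33, -37, -47, -28, 2]
  [-28, 0, -14, -18, -28, -9, -6]
  [-14, -33, 0, -16, -16, -7, -12]
  [-10, -29, 4, 0, -10, 9, -8]
  [-4, -23, -37, -41, 0, -32, -2]
  [-13, 2, -12, -16, -26, 0, -4]
  [-14, -9, -9, -13, -2, -4, 0]
D(5):
  [0, -19, -33, -37, -47, -28, 2]
  [-28, 0, -14, -18, -28, -9, -6]
  [-14, -33, 0, -16, -16, -7, -12]
  [-10, -29, 4, 0, -10, 9, -8]
  [-4, -23, -37, -41, 0, -32, -2]
  [-13, 2, -12, -16, -26, 0, -4]
  [-6, -9, -9, -13, -2, -4, 0]
D(6):
  [0, -19, -33, -37, -47, -28, 2]
  [-22, 0, -14, -18, -28, -9, -6]
  [-14, -5, 0, -16, -16, -7, -11]
  [-4, 11, 4, 0, -10, 9, 5]
  [-4, -23, -37, -41, 0, -32, -2]
  [-13, 2, -12, -16, -26, 0, -4]
  [-6, -2, -9, -13, -2, -4, 0]
D(7):
  [0, 0, -7, -11, 0, -2, 2]
  [-12, 0, -14, -18, -8, -9, -6]
  [-14, -5, 0, -16, -13, -7, -11]
  [-1, 11, 4, 0, 3, 9, 5]
  [-4, -4, -11, -15, 0, -6, -2]
  [-10, 2, -12, -16, -6, 0, -4]
  [-6, -2, -9, -13, -2, -4, 0]
Key observation: every diagonal entry stays at the unit through all rounds, so no improving cycle exists.
Answer: CONVERGES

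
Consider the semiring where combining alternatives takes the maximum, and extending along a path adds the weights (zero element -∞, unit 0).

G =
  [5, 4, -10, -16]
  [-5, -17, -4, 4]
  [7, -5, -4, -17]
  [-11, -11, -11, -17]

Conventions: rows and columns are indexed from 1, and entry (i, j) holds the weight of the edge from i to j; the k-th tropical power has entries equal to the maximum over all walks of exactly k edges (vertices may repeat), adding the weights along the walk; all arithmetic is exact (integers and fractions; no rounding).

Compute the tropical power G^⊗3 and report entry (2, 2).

G^⊗2:
  [10, 9, 0, 8]
  [3, -1, -7, -13]
  [12, 11, -3, -1]
  [-4, -7, -15, -7]
G^⊗3:
  [15, 14, 5, 13]
  [8, 7, -5, 3]
  [17, 16, 7, 15]
  [1, 0, -11, -3]
Key observation: the optimum is the walk 2->3->1->2, with weight (-4) + 7 + 4 = 7.
Optimal value attained by: walk 2->3->1->2.
Answer: (G^⊗3)[2][2] = 7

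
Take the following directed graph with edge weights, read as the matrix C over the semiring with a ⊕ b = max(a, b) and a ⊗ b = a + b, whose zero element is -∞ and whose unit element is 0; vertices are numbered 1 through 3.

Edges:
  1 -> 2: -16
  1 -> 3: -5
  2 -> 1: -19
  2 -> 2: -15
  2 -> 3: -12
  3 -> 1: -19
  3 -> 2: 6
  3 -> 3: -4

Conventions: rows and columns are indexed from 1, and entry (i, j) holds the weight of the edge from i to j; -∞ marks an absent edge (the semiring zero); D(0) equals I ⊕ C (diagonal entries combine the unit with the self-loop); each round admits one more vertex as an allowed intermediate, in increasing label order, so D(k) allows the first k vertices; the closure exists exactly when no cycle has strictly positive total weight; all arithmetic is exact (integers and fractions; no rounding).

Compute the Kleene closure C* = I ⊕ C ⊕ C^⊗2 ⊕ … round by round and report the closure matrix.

D(0):
  [0, -16, -5]
  [-19, 0, -12]
  [-19, 6, 0]
D(1):
  [0, -16, -5]
  [-19, 0, -12]
  [-19, 6, 0]
D(2):
  [0, -16, -5]
  [-19, 0, -12]
  [-13, 6, 0]
D(3):
  [0, 1, -5]
  [-19, 0, -12]
  [-13, 6, 0]
Answer: C* = [[0, 1, -5], [-19, 0, -12], [-13, 6, 0]]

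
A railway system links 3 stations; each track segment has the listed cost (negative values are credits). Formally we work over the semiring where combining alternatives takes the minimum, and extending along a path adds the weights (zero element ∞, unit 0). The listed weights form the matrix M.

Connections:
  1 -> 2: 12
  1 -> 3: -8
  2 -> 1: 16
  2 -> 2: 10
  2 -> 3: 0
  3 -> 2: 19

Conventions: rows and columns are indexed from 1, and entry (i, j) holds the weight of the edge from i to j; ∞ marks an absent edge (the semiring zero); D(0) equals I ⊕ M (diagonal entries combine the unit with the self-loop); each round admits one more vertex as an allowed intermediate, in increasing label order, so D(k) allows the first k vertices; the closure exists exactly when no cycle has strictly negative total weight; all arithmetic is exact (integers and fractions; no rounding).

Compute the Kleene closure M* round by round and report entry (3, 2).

D(0):
  [0, 12, -8]
  [16, 0, 0]
  [∞, 19, 0]
D(1):
  [0, 12, -8]
  [16, 0, 0]
  [∞, 19, 0]
D(2):
  [0, 12, -8]
  [16, 0, 0]
  [35, 19, 0]
D(3):
  [0, 11, -8]
  [16, 0, 0]
  [35, 19, 0]
Answer: M*[3][2] = 19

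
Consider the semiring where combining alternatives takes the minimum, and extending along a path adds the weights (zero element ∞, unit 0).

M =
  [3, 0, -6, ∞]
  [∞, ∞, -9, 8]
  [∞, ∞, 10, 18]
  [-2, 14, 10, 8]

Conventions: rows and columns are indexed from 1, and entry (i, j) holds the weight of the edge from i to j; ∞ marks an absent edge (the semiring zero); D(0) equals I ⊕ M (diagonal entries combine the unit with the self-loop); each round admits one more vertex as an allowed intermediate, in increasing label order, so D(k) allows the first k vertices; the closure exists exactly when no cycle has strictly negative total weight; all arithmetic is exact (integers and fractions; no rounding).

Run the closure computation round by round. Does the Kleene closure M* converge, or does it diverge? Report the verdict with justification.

D(0):
  [0, 0, -6, ∞]
  [∞, 0, -9, 8]
  [∞, ∞, 0, 18]
  [-2, 14, 10, 0]
D(1):
  [0, 0, -6, ∞]
  [∞, 0, -9, 8]
  [∞, ∞, 0, 18]
  [-2, -2, -8, 0]
D(2):
  [0, 0, -9, 8]
  [∞, 0, -9, 8]
  [∞, ∞, 0, 18]
  [-2, -2, -11, 0]
D(3):
  [0, 0, -9, 8]
  [∞, 0, -9, 8]
  [∞, ∞, 0, 18]
  [-2, -2, -11, 0]
D(4):
  [0, 0, -9, 8]
  [6, 0, -9, 8]
  [16, 16, 0, 18]
  [-2, -2, -11, 0]
Key observation: every diagonal entry stays at the unit through all rounds, so no improving cycle exists.
Answer: CONVERGES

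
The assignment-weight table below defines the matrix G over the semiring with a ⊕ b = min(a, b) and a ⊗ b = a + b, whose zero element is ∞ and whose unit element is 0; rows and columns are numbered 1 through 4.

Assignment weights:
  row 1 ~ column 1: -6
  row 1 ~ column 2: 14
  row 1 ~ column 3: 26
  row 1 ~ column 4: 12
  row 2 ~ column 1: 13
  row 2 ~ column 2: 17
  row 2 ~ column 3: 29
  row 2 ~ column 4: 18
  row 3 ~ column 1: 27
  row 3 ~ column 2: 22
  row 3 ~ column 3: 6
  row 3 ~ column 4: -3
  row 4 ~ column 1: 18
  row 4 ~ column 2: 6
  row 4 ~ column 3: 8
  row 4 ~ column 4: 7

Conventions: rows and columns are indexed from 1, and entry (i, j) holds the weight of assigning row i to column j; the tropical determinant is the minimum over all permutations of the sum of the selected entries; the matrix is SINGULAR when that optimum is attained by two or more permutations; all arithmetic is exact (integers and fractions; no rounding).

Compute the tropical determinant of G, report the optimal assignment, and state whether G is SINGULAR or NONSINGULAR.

σ = (1, 2, 3, 4): (-6) + 17 + 6 + 7 = 24
σ = (1, 2, 4, 3): (-6) + 17 + (-3) + 8 = 16
σ = (1, 3, 2, 4): (-6) + 29 + 22 + 7 = 52
σ = (1, 3, 4, 2): (-6) + 29 + (-3) + 6 = 26
σ = (1, 4, 2, 3): (-6) + 18 + 22 + 8 = 42
σ = (1, 4, 3, 2): (-6) + 18 + 6 + 6 = 24
σ = (2, 1, 3, 4): 14 + 13 + 6 + 7 = 40
σ = (2, 1, 4, 3): 14 + 13 + (-3) + 8 = 32
σ = (2, 3, 1, 4): 14 + 29 + 27 + 7 = 77
σ = (2, 3, 4, 1): 14 + 29 + (-3) + 18 = 58
σ = (2, 4, 1, 3): 14 + 18 + 27 + 8 = 67
σ = (2, 4, 3, 1): 14 + 18 + 6 + 18 = 56
σ = (3, 1, 2, 4): 26 + 13 + 22 + 7 = 68
σ = (3, 1, 4, 2): 26 + 13 + (-3) + 6 = 42
σ = (3, 2, 1, 4): 26 + 17 + 27 + 7 = 77
σ = (3, 2, 4, 1): 26 + 17 + (-3) + 18 = 58
σ = (3, 4, 1, 2): 26 + 18 + 27 + 6 = 77
σ = (3, 4, 2, 1): 26 + 18 + 22 + 18 = 84
σ = (4, 1, 2, 3): 12 + 13 + 22 + 8 = 55
σ = (4, 1, 3, 2): 12 + 13 + 6 + 6 = 37
σ = (4, 2, 1, 3): 12 + 17 + 27 + 8 = 64
σ = (4, 2, 3, 1): 12 + 17 + 6 + 18 = 53
σ = (4, 3, 1, 2): 12 + 29 + 27 + 6 = 74
σ = (4, 3, 2, 1): 12 + 29 + 22 + 18 = 81
Optimal value attained by: σ = (1, 2, 4, 3).
Answer: det⊕(G) = 16; verdict: NONSINGULAR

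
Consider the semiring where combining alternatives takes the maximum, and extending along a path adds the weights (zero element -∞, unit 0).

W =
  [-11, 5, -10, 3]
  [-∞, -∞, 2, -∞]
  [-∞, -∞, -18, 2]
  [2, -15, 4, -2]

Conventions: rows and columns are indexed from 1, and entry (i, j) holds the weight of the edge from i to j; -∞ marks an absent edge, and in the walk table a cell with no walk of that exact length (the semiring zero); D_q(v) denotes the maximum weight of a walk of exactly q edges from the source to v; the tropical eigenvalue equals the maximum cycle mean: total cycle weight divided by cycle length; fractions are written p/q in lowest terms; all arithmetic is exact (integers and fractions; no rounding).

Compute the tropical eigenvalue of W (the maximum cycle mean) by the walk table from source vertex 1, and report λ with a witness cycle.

q=0: [0, -∞, -∞, -∞]
q=1: [-11, 5, -10, 3]
q=2: [5, -6, 7, 1]
q=3: [3, 10, 5, 9]
q=4: [11, 8, 13, 7]
Optimal cycle mean attained by: cycle 3->4->3, total 2 + 4, length 2.
Answer: λ = 3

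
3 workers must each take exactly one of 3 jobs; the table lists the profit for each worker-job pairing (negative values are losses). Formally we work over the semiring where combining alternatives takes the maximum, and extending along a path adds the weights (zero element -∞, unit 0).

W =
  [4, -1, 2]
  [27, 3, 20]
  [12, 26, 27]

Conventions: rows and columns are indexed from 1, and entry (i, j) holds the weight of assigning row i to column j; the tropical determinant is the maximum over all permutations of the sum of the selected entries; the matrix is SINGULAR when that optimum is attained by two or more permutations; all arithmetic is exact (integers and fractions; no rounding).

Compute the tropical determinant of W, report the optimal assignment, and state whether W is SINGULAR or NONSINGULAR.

σ = (1, 2, 3): 4 + 3 + 27 = 34
σ = (1, 3, 2): 4 + 20 + 26 = 50
σ = (2, 1, 3): (-1) + 27 + 27 = 53
σ = (2, 3, 1): (-1) + 20 + 12 = 31
σ = (3, 1, 2): 2 + 27 + 26 = 55
σ = (3, 2, 1): 2 + 3 + 12 = 17
Optimal value attained by: σ = (3, 1, 2).
Answer: det⊕(W) = 55; verdict: NONSINGULAR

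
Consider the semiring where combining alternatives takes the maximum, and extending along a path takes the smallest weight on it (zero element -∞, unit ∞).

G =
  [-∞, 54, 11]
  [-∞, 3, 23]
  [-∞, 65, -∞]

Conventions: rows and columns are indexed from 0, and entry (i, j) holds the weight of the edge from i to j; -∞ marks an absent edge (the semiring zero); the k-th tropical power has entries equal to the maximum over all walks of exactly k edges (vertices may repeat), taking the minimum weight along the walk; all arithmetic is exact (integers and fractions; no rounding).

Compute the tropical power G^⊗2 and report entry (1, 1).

G^⊗2:
  [-∞, 11, 23]
  [-∞, 23, 3]
  [-∞, 3, 23]
Key observation: the optimum is the walk 1->2->1, with weight 23 min 65 = 23.
Optimal value attained by: walk 1->2->1.
Answer: (G^⊗2)[1][1] = 23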